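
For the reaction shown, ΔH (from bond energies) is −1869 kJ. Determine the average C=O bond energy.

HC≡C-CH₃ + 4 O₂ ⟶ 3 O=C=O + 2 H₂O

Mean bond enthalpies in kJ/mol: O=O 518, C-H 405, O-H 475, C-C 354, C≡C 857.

D(C=O) ≈ 812 kJ/mol

Let D be the C=O bond energy.
Σ(broken) = 1×857 + 1×354 + 4×405 + 4×518 = 4903
Σ(formed) = 6×D + 4×475 = 1900 + 6D
ΔH = Σ(broken) − Σ(formed) = (4903) − (1900 + 6D) = +3003 − 6D
Setting this equal to −1869 kJ gives 6D = 4872, so D = 812 kJ/mol.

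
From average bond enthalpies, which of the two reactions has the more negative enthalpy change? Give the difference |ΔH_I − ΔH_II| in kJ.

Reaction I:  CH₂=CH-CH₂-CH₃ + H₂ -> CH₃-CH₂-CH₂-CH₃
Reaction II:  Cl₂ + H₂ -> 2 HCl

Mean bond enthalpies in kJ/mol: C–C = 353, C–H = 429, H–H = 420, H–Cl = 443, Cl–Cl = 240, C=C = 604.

Reaction I:
  Bonds broken (reactants):
    C–C: 2 × 353 = 706
    C–H: 8 × 429 = 3432
    C=C: 1 × 604 = 604
    H–H: 1 × 420 = 420
    Σ(broken) = 5162 kJ
  Bonds formed (products):
    C–C: 3 × 353 = 1059
    C–H: 10 × 429 = 4290
    Σ(formed) = 5349 kJ
  ΔH_I = 5162 − 5349 = −187 kJ
Reaction II:
  Bonds broken (reactants):
    Cl–Cl: 1 × 240 = 240
    H–H: 1 × 420 = 420
    Σ(broken) = 660 kJ
  Bonds formed (products):
    H–Cl: 2 × 443 = 886
    Σ(formed) = 886 kJ
  ΔH_II = 660 − 886 = −226 kJ
ΔH_I − ΔH_II = +39 kJ, so reaction II has the more negative ΔH; |ΔH_I − ΔH_II| = 39 kJ.

Reaction II, by 39 kJ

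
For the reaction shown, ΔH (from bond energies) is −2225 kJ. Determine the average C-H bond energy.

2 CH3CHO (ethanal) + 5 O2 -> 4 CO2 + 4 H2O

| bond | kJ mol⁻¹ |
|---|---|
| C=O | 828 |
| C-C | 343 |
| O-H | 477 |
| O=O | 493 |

D(C-H) ≈ 426 kJ/mol

Let D be the C-H bond energy.
Σ(broken) = 2×343 + 8×D + 2×828 + 5×493 = 4807 + 8D
Σ(formed) = 8×828 + 8×477 = 10440
ΔH = Σ(broken) − Σ(formed) = (4807 + 8D) − (10440) = −5633 + 8D
Setting this equal to −2225 kJ gives 8D = 3408, so D = 426 kJ/mol.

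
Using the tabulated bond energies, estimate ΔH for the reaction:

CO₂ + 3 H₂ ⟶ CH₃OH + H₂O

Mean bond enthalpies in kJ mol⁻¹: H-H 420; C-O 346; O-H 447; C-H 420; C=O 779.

ΔH ≈ −129 kJ

Bonds broken (reactants):
  C=O: 2 × 779 = 1558
  H-H: 3 × 420 = 1260
  Σ(broken) = 2818 kJ
Bonds formed (products):
  C-H: 3 × 420 = 1260
  C-O: 1 × 346 = 346
  O-H: 3 × 447 = 1341
  Σ(formed) = 2947 kJ
ΔH = Σ(broken) − Σ(formed) = 2818 − 2947 = −129 kJ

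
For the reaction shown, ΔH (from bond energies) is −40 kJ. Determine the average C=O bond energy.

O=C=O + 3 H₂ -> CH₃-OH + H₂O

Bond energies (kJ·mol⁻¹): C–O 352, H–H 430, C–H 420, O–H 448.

Let D be the C=O bond energy.
Σ(broken) = 2×D + 3×430 = 1290 + 2D
Σ(formed) = 3×420 + 1×352 + 3×448 = 2956
ΔH = Σ(broken) − Σ(formed) = (1290 + 2D) − (2956) = −1666 + 2D
Setting this equal to −40 kJ gives 2D = 1626, so D = 813 kJ/mol.

D(C=O) ≈ 813 kJ/mol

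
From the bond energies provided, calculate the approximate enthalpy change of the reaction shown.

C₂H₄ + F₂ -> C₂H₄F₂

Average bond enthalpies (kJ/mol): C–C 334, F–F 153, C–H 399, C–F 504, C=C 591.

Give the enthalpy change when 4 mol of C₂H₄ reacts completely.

Bonds broken (reactants):
  C–H: 4 × 399 = 1596
  C=C: 1 × 591 = 591
  F–F: 1 × 153 = 153
  Σ(broken) = 2340 kJ
Bonds formed (products):
  C–C: 1 × 334 = 334
  C–F: 2 × 504 = 1008
  C–H: 4 × 399 = 1596
  Σ(formed) = 2938 kJ
ΔH = Σ(broken) − Σ(formed) = 2340 − 2938 = −598 kJ
For 4× the reaction as written: 4 × (−598) = −2392 kJ

ΔH = −2392 kJ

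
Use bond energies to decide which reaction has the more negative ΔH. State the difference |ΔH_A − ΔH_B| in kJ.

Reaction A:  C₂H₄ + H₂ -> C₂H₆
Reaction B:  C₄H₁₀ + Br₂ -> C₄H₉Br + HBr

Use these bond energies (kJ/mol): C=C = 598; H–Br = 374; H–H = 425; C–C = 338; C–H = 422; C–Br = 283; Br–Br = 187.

Reaction A, by 111 kJ

Reaction A:
  Bonds broken (reactants):
    C–H: 4 × 422 = 1688
    C=C: 1 × 598 = 598
    H–H: 1 × 425 = 425
    Σ(broken) = 2711 kJ
  Bonds formed (products):
    C–C: 1 × 338 = 338
    C–H: 6 × 422 = 2532
    Σ(formed) = 2870 kJ
  ΔH_A = 2711 − 2870 = −159 kJ
Reaction B:
  Bonds broken (reactants):
    Br–Br: 1 × 187 = 187
    C–C: 3 × 338 = 1014
    C–H: 10 × 422 = 4220
    Σ(broken) = 5421 kJ
  Bonds formed (products):
    C–Br: 1 × 283 = 283
    C–C: 3 × 338 = 1014
    C–H: 9 × 422 = 3798
    H–Br: 1 × 374 = 374
    Σ(formed) = 5469 kJ
  ΔH_B = 5421 − 5469 = −48 kJ
ΔH_A − ΔH_B = −111 kJ, so reaction A has the more negative ΔH; |ΔH_A − ΔH_B| = 111 kJ.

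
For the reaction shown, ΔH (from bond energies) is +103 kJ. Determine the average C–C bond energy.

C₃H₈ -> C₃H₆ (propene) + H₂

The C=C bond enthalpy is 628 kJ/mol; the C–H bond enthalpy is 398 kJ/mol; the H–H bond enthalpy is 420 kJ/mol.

Let D be the C–C bond energy.
Σ(broken) = 2×D + 8×398 = 3184 + 2D
Σ(formed) = 1×D + 6×398 + 1×628 + 1×420 = 3436 + D
ΔH = Σ(broken) − Σ(formed) = (3184 + 2D) − (3436 + D) = −252 + D
Setting this equal to +103 kJ gives D = 355 kJ/mol.

D(C–C) ≈ 355 kJ/mol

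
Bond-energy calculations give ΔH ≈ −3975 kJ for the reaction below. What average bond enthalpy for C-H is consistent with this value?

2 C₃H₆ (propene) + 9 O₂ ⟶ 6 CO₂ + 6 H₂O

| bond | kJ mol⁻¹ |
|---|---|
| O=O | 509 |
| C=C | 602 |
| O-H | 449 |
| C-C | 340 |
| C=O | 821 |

Let D be the C-H bond energy.
Σ(broken) = 2×340 + 12×D + 2×602 + 9×509 = 6465 + 12D
Σ(formed) = 12×821 + 12×449 = 15240
ΔH = Σ(broken) − Σ(formed) = (6465 + 12D) − (15240) = −8775 + 12D
Setting this equal to −3975 kJ gives 12D = 4800, so D = 400 kJ/mol.

D(C-H) ≈ 400 kJ/mol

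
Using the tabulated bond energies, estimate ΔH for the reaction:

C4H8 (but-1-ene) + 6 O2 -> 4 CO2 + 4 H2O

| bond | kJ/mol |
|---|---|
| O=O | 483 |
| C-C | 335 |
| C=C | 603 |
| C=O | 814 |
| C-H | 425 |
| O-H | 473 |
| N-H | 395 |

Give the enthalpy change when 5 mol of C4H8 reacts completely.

Bonds broken (reactants):
  C-C: 2 × 335 = 670
  C-H: 8 × 425 = 3400
  C=C: 1 × 603 = 603
  O=O: 6 × 483 = 2898
  Σ(broken) = 7571 kJ
Bonds formed (products):
  C=O: 8 × 814 = 6512
  O-H: 8 × 473 = 3784
  Σ(formed) = 10296 kJ
ΔH = Σ(broken) − Σ(formed) = 7571 − 10296 = −2725 kJ
For 5× the reaction as written: 5 × (−2725) = −13625 kJ

ΔH = −13625 kJ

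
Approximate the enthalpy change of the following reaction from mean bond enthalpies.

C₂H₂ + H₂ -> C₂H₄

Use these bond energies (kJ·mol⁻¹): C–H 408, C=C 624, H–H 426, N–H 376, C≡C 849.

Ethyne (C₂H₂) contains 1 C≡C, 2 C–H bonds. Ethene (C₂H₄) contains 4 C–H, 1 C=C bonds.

Bonds broken (reactants):
  C≡C: 1 × 849 = 849
  C–H: 2 × 408 = 816
  H–H: 1 × 426 = 426
  Σ(broken) = 2091 kJ
Bonds formed (products):
  C–H: 4 × 408 = 1632
  C=C: 1 × 624 = 624
  Σ(formed) = 2256 kJ
ΔH = Σ(broken) − Σ(formed) = 2091 − 2256 = −165 kJ

ΔH ≈ −165 kJ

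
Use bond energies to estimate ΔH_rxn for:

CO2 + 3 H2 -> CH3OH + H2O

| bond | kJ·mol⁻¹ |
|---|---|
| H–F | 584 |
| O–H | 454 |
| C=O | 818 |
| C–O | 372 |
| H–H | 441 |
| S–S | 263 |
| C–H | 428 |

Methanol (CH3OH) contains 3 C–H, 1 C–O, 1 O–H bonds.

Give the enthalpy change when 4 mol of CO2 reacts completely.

Bonds broken (reactants):
  C=O: 2 × 818 = 1636
  H–H: 3 × 441 = 1323
  Σ(broken) = 2959 kJ
Bonds formed (products):
  C–H: 3 × 428 = 1284
  C–O: 1 × 372 = 372
  O–H: 3 × 454 = 1362
  Σ(formed) = 3018 kJ
ΔH = Σ(broken) − Σ(formed) = 2959 − 3018 = −59 kJ
For 4× the reaction as written: 4 × (−59) = −236 kJ

ΔH = −236 kJ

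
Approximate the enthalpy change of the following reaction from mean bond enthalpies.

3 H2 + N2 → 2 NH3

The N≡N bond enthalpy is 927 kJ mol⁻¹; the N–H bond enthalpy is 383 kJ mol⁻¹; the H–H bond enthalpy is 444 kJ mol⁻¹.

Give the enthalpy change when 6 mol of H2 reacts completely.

Bonds broken (reactants):
  H–H: 3 × 444 = 1332
  N≡N: 1 × 927 = 927
  Σ(broken) = 2259 kJ
Bonds formed (products):
  N–H: 6 × 383 = 2298
  Σ(formed) = 2298 kJ
ΔH = Σ(broken) − Σ(formed) = 2259 − 2298 = −39 kJ
For 2× the reaction as written: 2 × (−39) = −78 kJ

ΔH = −78 kJ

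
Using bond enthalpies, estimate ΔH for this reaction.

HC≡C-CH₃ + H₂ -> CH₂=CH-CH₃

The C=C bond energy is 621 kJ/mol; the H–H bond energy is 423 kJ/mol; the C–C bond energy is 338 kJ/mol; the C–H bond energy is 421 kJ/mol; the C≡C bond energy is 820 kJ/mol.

Bonds broken (reactants):
  C≡C: 1 × 820 = 820
  C–C: 1 × 338 = 338
  C–H: 4 × 421 = 1684
  H–H: 1 × 423 = 423
  Σ(broken) = 3265 kJ
Bonds formed (products):
  C–C: 1 × 338 = 338
  C–H: 6 × 421 = 2526
  C=C: 1 × 621 = 621
  Σ(formed) = 3485 kJ
ΔH = Σ(broken) − Σ(formed) = 3265 − 3485 = −220 kJ

ΔH ≈ −220 kJ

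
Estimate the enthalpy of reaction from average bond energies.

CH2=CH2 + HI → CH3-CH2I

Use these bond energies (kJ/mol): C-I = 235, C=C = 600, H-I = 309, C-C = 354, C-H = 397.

Bonds broken (reactants):
  C-H: 4 × 397 = 1588
  C=C: 1 × 600 = 600
  H-I: 1 × 309 = 309
  Σ(broken) = 2497 kJ
Bonds formed (products):
  C-C: 1 × 354 = 354
  C-H: 5 × 397 = 1985
  C-I: 1 × 235 = 235
  Σ(formed) = 2574 kJ
ΔH = Σ(broken) − Σ(formed) = 2497 − 2574 = −77 kJ

ΔH ≈ −77 kJ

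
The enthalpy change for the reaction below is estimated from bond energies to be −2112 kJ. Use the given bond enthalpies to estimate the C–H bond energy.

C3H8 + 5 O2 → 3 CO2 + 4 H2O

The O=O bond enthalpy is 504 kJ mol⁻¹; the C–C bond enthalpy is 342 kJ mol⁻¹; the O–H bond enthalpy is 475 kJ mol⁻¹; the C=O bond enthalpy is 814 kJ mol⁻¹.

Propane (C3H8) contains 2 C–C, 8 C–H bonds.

D(C–H) ≈ 421 kJ/mol

Let D be the C–H bond energy.
Σ(broken) = 2×342 + 8×D + 5×504 = 3204 + 8D
Σ(formed) = 6×814 + 8×475 = 8684
ΔH = Σ(broken) − Σ(formed) = (3204 + 8D) − (8684) = −5480 + 8D
Setting this equal to −2112 kJ gives 8D = 3368, so D = 421 kJ/mol.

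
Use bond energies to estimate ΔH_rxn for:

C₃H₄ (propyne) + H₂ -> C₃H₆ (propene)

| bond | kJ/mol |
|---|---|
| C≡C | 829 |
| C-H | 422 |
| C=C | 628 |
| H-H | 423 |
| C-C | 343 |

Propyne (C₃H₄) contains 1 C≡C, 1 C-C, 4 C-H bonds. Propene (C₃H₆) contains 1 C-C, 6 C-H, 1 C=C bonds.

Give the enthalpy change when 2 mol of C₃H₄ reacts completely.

ΔH = −440 kJ

Bonds broken (reactants):
  C≡C: 1 × 829 = 829
  C-C: 1 × 343 = 343
  C-H: 4 × 422 = 1688
  H-H: 1 × 423 = 423
  Σ(broken) = 3283 kJ
Bonds formed (products):
  C-C: 1 × 343 = 343
  C-H: 6 × 422 = 2532
  C=C: 1 × 628 = 628
  Σ(formed) = 3503 kJ
ΔH = Σ(broken) − Σ(formed) = 3283 − 3503 = −220 kJ
For 2× the reaction as written: 2 × (−220) = −440 kJ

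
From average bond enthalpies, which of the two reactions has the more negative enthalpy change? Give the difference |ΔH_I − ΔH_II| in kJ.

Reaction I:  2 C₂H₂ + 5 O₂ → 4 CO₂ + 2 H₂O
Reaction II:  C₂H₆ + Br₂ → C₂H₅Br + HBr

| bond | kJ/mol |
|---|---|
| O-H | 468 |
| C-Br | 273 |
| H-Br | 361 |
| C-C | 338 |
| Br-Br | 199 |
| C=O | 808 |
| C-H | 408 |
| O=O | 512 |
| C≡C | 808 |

Reaction I, by 2501 kJ

Reaction I:
  Bonds broken (reactants):
    C≡C: 2 × 808 = 1616
    C-H: 4 × 408 = 1632
    O=O: 5 × 512 = 2560
    Σ(broken) = 5808 kJ
  Bonds formed (products):
    C=O: 8 × 808 = 6464
    O-H: 4 × 468 = 1872
    Σ(formed) = 8336 kJ
  ΔH_I = 5808 − 8336 = −2528 kJ
Reaction II:
  Bonds broken (reactants):
    Br-Br: 1 × 199 = 199
    C-C: 1 × 338 = 338
    C-H: 6 × 408 = 2448
    Σ(broken) = 2985 kJ
  Bonds formed (products):
    C-Br: 1 × 273 = 273
    C-C: 1 × 338 = 338
    C-H: 5 × 408 = 2040
    H-Br: 1 × 361 = 361
    Σ(formed) = 3012 kJ
  ΔH_II = 2985 − 3012 = −27 kJ
ΔH_I − ΔH_II = −2501 kJ, so reaction I has the more negative ΔH; |ΔH_I − ΔH_II| = 2501 kJ.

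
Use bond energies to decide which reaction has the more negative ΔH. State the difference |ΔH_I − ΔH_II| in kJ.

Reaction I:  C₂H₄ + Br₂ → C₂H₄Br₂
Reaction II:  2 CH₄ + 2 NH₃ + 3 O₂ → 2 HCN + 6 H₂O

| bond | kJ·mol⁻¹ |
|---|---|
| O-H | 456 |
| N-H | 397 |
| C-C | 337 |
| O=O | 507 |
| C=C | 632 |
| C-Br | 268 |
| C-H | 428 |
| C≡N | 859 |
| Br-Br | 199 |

Reaction II, by 677 kJ

Reaction I:
  Bonds broken (reactants):
    Br-Br: 1 × 199 = 199
    C-H: 4 × 428 = 1712
    C=C: 1 × 632 = 632
    Σ(broken) = 2543 kJ
  Bonds formed (products):
    C-Br: 2 × 268 = 536
    C-C: 1 × 337 = 337
    C-H: 4 × 428 = 1712
    Σ(formed) = 2585 kJ
  ΔH_I = 2543 − 2585 = −42 kJ
Reaction II:
  Bonds broken (reactants):
    C-H: 8 × 428 = 3424
    N-H: 6 × 397 = 2382
    O=O: 3 × 507 = 1521
    Σ(broken) = 7327 kJ
  Bonds formed (products):
    C≡N: 2 × 859 = 1718
    C-H: 2 × 428 = 856
    O-H: 12 × 456 = 5472
    Σ(formed) = 8046 kJ
  ΔH_II = 7327 − 8046 = −719 kJ
ΔH_I − ΔH_II = +677 kJ, so reaction II has the more negative ΔH; |ΔH_I − ΔH_II| = 677 kJ.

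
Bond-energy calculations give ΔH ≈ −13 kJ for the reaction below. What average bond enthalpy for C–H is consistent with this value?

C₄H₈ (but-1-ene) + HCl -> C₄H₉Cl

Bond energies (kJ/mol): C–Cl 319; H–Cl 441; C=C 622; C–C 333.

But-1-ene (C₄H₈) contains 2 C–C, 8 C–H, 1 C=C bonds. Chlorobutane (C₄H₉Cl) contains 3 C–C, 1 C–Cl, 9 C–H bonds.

D(C–H) ≈ 424 kJ/mol

Let D be the C–H bond energy.
Σ(broken) = 2×333 + 8×D + 1×622 + 1×441 = 1729 + 8D
Σ(formed) = 3×333 + 1×319 + 9×D = 1318 + 9D
ΔH = Σ(broken) − Σ(formed) = (1729 + 8D) − (1318 + 9D) = +411 − D
Setting this equal to −13 kJ gives D = 424 kJ/mol.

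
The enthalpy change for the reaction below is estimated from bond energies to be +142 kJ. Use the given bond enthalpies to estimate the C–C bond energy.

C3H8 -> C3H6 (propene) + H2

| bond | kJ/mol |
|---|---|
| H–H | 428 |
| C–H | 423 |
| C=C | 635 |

D(C–C) ≈ 359 kJ/mol

Let D be the C–C bond energy.
Σ(broken) = 2×D + 8×423 = 3384 + 2D
Σ(formed) = 1×D + 6×423 + 1×635 + 1×428 = 3601 + D
ΔH = Σ(broken) − Σ(formed) = (3384 + 2D) − (3601 + D) = −217 + D
Setting this equal to +142 kJ gives D = 359 kJ/mol.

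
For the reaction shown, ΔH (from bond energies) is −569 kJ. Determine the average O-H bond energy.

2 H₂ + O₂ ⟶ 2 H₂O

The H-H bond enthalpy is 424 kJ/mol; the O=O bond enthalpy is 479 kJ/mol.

Let D be the O-H bond energy.
Σ(broken) = 2×424 + 1×479 = 1327
Σ(formed) = 4×D = 4D
ΔH = Σ(broken) − Σ(formed) = (1327) − (4D) = +1327 − 4D
Setting this equal to −569 kJ gives 4D = 1896, so D = 474 kJ/mol.

D(O-H) ≈ 474 kJ/mol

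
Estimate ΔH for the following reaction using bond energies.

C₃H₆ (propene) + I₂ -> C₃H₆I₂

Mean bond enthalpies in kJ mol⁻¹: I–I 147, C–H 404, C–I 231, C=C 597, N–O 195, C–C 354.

Bonds broken (reactants):
  C–C: 1 × 354 = 354
  C–H: 6 × 404 = 2424
  C=C: 1 × 597 = 597
  I–I: 1 × 147 = 147
  Σ(broken) = 3522 kJ
Bonds formed (products):
  C–C: 2 × 354 = 708
  C–H: 6 × 404 = 2424
  C–I: 2 × 231 = 462
  Σ(formed) = 3594 kJ
ΔH = Σ(broken) − Σ(formed) = 3522 − 3594 = −72 kJ

ΔH ≈ −72 kJ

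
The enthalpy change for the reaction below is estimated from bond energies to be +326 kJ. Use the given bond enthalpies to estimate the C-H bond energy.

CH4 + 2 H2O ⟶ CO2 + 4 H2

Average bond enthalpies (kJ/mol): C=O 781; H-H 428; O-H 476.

D(C-H) ≈ 424 kJ/mol

Let D be the C-H bond energy.
Σ(broken) = 4×D + 4×476 = 1904 + 4D
Σ(formed) = 2×781 + 4×428 = 3274
ΔH = Σ(broken) − Σ(formed) = (1904 + 4D) − (3274) = −1370 + 4D
Setting this equal to +326 kJ gives 4D = 1696, so D = 424 kJ/mol.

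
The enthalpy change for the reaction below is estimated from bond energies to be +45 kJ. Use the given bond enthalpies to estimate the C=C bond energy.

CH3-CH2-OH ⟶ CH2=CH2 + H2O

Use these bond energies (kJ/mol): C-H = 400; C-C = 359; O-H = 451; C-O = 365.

Let D be the C=C bond energy.
Σ(broken) = 1×359 + 5×400 + 1×365 + 1×451 = 3175
Σ(formed) = 4×400 + 1×D + 2×451 = 2502 + D
ΔH = Σ(broken) − Σ(formed) = (3175) − (2502 + D) = +673 − D
Setting this equal to +45 kJ gives D = 628 kJ/mol.

D(C=C) ≈ 628 kJ/mol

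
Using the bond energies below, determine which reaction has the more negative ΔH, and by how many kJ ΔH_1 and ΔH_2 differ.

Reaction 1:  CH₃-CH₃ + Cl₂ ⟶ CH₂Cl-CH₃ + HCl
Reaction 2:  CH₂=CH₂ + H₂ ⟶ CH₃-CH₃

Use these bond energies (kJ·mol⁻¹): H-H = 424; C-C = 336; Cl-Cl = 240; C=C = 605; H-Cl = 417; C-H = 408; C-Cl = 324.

Reaction 1:
  Bonds broken (reactants):
    C-C: 1 × 336 = 336
    C-H: 6 × 408 = 2448
    Cl-Cl: 1 × 240 = 240
    Σ(broken) = 3024 kJ
  Bonds formed (products):
    C-C: 1 × 336 = 336
    C-Cl: 1 × 324 = 324
    C-H: 5 × 408 = 2040
    H-Cl: 1 × 417 = 417
    Σ(formed) = 3117 kJ
  ΔH_1 = 3024 − 3117 = −93 kJ
Reaction 2:
  Bonds broken (reactants):
    C-H: 4 × 408 = 1632
    C=C: 1 × 605 = 605
    H-H: 1 × 424 = 424
    Σ(broken) = 2661 kJ
  Bonds formed (products):
    C-C: 1 × 336 = 336
    C-H: 6 × 408 = 2448
    Σ(formed) = 2784 kJ
  ΔH_2 = 2661 − 2784 = −123 kJ
ΔH_1 − ΔH_2 = +30 kJ, so reaction 2 has the more negative ΔH; |ΔH_1 − ΔH_2| = 30 kJ.

Reaction 2, by 30 kJ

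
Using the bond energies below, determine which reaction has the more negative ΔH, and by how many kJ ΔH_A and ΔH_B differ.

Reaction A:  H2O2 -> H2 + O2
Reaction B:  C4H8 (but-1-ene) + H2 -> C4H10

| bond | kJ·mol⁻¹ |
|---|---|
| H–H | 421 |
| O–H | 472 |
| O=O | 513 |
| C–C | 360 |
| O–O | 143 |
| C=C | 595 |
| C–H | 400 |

Reaction B, by 297 kJ

Reaction A:
  Bonds broken (reactants):
    O–H: 2 × 472 = 944
    O–O: 1 × 143 = 143
    Σ(broken) = 1087 kJ
  Bonds formed (products):
    H–H: 1 × 421 = 421
    O=O: 1 × 513 = 513
    Σ(formed) = 934 kJ
  ΔH_A = 1087 − 934 = +153 kJ
Reaction B:
  Bonds broken (reactants):
    C–C: 2 × 360 = 720
    C–H: 8 × 400 = 3200
    C=C: 1 × 595 = 595
    H–H: 1 × 421 = 421
    Σ(broken) = 4936 kJ
  Bonds formed (products):
    C–C: 3 × 360 = 1080
    C–H: 10 × 400 = 4000
    Σ(formed) = 5080 kJ
  ΔH_B = 4936 − 5080 = −144 kJ
ΔH_A − ΔH_B = +297 kJ, so reaction B has the more negative ΔH; |ΔH_A − ΔH_B| = 297 kJ.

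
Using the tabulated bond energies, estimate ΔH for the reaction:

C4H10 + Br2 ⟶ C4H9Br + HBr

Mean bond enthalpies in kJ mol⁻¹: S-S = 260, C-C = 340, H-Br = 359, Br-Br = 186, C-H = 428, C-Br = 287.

Bonds broken (reactants):
  Br-Br: 1 × 186 = 186
  C-C: 3 × 340 = 1020
  C-H: 10 × 428 = 4280
  Σ(broken) = 5486 kJ
Bonds formed (products):
  C-Br: 1 × 287 = 287
  C-C: 3 × 340 = 1020
  C-H: 9 × 428 = 3852
  H-Br: 1 × 359 = 359
  Σ(formed) = 5518 kJ
ΔH = Σ(broken) − Σ(formed) = 5486 − 5518 = −32 kJ

ΔH ≈ −32 kJ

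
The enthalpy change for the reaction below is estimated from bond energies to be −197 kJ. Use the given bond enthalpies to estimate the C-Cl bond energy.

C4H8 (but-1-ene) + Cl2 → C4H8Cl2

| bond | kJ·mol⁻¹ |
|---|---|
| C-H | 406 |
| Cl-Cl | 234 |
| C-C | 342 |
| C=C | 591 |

D(C-Cl) ≈ 340 kJ/mol

Let D be the C-Cl bond energy.
Σ(broken) = 2×342 + 8×406 + 1×591 + 1×234 = 4757
Σ(formed) = 3×342 + 2×D + 8×406 = 4274 + 2D
ΔH = Σ(broken) − Σ(formed) = (4757) − (4274 + 2D) = +483 − 2D
Setting this equal to −197 kJ gives 2D = 680, so D = 340 kJ/mol.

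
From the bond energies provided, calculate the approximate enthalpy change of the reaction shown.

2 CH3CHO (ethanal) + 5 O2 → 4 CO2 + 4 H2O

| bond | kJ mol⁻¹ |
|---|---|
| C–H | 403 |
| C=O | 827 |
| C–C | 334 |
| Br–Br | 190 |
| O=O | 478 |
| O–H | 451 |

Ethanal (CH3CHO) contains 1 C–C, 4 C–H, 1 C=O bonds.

ΔH ≈ −2288 kJ

Bonds broken (reactants):
  C–C: 2 × 334 = 668
  C–H: 8 × 403 = 3224
  C=O: 2 × 827 = 1654
  O=O: 5 × 478 = 2390
  Σ(broken) = 7936 kJ
Bonds formed (products):
  C=O: 8 × 827 = 6616
  O–H: 8 × 451 = 3608
  Σ(formed) = 10224 kJ
ΔH = Σ(broken) − Σ(formed) = 7936 − 10224 = −2288 kJ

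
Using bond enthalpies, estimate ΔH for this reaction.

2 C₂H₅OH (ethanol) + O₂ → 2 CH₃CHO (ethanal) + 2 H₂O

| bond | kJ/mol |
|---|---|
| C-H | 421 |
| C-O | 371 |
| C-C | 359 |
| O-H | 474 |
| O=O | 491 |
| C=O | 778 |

Bonds broken (reactants):
  C-C: 2 × 359 = 718
  C-H: 10 × 421 = 4210
  C-O: 2 × 371 = 742
  O-H: 2 × 474 = 948
  O=O: 1 × 491 = 491
  Σ(broken) = 7109 kJ
Bonds formed (products):
  C-C: 2 × 359 = 718
  C-H: 8 × 421 = 3368
  C=O: 2 × 778 = 1556
  O-H: 4 × 474 = 1896
  Σ(formed) = 7538 kJ
ΔH = Σ(broken) − Σ(formed) = 7109 − 7538 = −429 kJ

ΔH ≈ −429 kJ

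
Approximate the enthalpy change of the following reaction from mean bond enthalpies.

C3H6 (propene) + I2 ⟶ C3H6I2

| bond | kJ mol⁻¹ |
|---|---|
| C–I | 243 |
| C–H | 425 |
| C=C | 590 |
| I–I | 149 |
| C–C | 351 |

ΔH ≈ −98 kJ

Bonds broken (reactants):
  C–C: 1 × 351 = 351
  C–H: 6 × 425 = 2550
  C=C: 1 × 590 = 590
  I–I: 1 × 149 = 149
  Σ(broken) = 3640 kJ
Bonds formed (products):
  C–C: 2 × 351 = 702
  C–H: 6 × 425 = 2550
  C–I: 2 × 243 = 486
  Σ(formed) = 3738 kJ
ΔH = Σ(broken) − Σ(formed) = 3640 − 3738 = −98 kJ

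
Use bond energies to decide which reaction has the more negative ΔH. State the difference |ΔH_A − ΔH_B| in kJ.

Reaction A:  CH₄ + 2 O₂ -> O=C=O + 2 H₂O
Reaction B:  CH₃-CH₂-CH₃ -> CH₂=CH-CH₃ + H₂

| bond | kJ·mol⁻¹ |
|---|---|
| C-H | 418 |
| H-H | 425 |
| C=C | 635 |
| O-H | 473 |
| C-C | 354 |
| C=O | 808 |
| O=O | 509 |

Reaction A:
  Bonds broken (reactants):
    C-H: 4 × 418 = 1672
    O=O: 2 × 509 = 1018
    Σ(broken) = 2690 kJ
  Bonds formed (products):
    C=O: 2 × 808 = 1616
    O-H: 4 × 473 = 1892
    Σ(formed) = 3508 kJ
  ΔH_A = 2690 − 3508 = −818 kJ
Reaction B:
  Bonds broken (reactants):
    C-C: 2 × 354 = 708
    C-H: 8 × 418 = 3344
    Σ(broken) = 4052 kJ
  Bonds formed (products):
    C-C: 1 × 354 = 354
    C-H: 6 × 418 = 2508
    C=C: 1 × 635 = 635
    H-H: 1 × 425 = 425
    Σ(formed) = 3922 kJ
  ΔH_B = 4052 − 3922 = +130 kJ
ΔH_A − ΔH_B = −948 kJ, so reaction A has the more negative ΔH; |ΔH_A − ΔH_B| = 948 kJ.

Reaction A, by 948 kJ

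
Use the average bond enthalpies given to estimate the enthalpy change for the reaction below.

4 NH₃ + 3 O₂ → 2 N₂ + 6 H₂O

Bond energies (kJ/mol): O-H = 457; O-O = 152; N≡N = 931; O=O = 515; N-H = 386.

Bonds broken (reactants):
  N-H: 12 × 386 = 4632
  O=O: 3 × 515 = 1545
  Σ(broken) = 6177 kJ
Bonds formed (products):
  N≡N: 2 × 931 = 1862
  O-H: 12 × 457 = 5484
  Σ(formed) = 7346 kJ
ΔH = Σ(broken) − Σ(formed) = 6177 − 7346 = −1169 kJ

ΔH ≈ −1169 kJ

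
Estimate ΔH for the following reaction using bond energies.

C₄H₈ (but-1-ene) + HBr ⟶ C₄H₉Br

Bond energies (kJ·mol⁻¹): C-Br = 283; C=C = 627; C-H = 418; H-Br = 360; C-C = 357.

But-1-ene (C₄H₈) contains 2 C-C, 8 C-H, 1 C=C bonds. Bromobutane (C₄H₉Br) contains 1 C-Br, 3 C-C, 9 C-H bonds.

Bonds broken (reactants):
  C-C: 2 × 357 = 714
  C-H: 8 × 418 = 3344
  C=C: 1 × 627 = 627
  H-Br: 1 × 360 = 360
  Σ(broken) = 5045 kJ
Bonds formed (products):
  C-Br: 1 × 283 = 283
  C-C: 3 × 357 = 1071
  C-H: 9 × 418 = 3762
  Σ(formed) = 5116 kJ
ΔH = Σ(broken) − Σ(formed) = 5045 − 5116 = −71 kJ

ΔH ≈ −71 kJ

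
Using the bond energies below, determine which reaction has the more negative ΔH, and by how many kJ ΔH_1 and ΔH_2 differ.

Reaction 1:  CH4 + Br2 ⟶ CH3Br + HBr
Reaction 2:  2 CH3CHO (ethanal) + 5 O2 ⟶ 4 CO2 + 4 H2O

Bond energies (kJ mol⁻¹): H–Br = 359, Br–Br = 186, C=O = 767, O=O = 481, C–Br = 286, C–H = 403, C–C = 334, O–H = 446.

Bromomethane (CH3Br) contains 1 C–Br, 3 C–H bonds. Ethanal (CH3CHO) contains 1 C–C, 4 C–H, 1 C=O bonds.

Reaction 1:
  Bonds broken (reactants):
    Br–Br: 1 × 186 = 186
    C–H: 4 × 403 = 1612
    Σ(broken) = 1798 kJ
  Bonds formed (products):
    C–Br: 1 × 286 = 286
    C–H: 3 × 403 = 1209
    H–Br: 1 × 359 = 359
    Σ(formed) = 1854 kJ
  ΔH_1 = 1798 − 1854 = −56 kJ
Reaction 2:
  Bonds broken (reactants):
    C–C: 2 × 334 = 668
    C–H: 8 × 403 = 3224
    C=O: 2 × 767 = 1534
    O=O: 5 × 481 = 2405
    Σ(broken) = 7831 kJ
  Bonds formed (products):
    C=O: 8 × 767 = 6136
    O–H: 8 × 446 = 3568
    Σ(formed) = 9704 kJ
  ΔH_2 = 7831 − 9704 = −1873 kJ
ΔH_1 − ΔH_2 = +1817 kJ, so reaction 2 has the more negative ΔH; |ΔH_1 − ΔH_2| = 1817 kJ.

Reaction 2, by 1817 kJ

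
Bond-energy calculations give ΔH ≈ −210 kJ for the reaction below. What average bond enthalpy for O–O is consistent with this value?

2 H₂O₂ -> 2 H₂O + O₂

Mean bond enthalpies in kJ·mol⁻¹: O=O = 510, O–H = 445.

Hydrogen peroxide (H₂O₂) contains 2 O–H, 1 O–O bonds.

Let D be the O–O bond energy.
Σ(broken) = 4×445 + 2×D = 1780 + 2D
Σ(formed) = 4×445 + 1×510 = 2290
ΔH = Σ(broken) − Σ(formed) = (1780 + 2D) − (2290) = −510 + 2D
Setting this equal to −210 kJ gives 2D = 300, so D = 150 kJ/mol.

D(O–O) ≈ 150 kJ/mol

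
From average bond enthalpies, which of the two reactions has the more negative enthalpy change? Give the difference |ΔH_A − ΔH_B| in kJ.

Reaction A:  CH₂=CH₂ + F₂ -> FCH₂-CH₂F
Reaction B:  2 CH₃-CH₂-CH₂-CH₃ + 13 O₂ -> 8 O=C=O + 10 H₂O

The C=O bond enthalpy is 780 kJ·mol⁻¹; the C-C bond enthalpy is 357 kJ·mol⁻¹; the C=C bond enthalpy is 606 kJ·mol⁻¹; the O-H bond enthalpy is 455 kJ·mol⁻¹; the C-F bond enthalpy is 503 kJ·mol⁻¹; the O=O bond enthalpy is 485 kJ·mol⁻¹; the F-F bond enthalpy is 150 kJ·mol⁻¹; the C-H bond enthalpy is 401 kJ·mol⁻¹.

Reaction B, by 4506 kJ

Reaction A:
  Bonds broken (reactants):
    C-H: 4 × 401 = 1604
    C=C: 1 × 606 = 606
    F-F: 1 × 150 = 150
    Σ(broken) = 2360 kJ
  Bonds formed (products):
    C-C: 1 × 357 = 357
    C-F: 2 × 503 = 1006
    C-H: 4 × 401 = 1604
    Σ(formed) = 2967 kJ
  ΔH_A = 2360 − 2967 = −607 kJ
Reaction B:
  Bonds broken (reactants):
    C-C: 6 × 357 = 2142
    C-H: 20 × 401 = 8020
    O=O: 13 × 485 = 6305
    Σ(broken) = 16467 kJ
  Bonds formed (products):
    C=O: 16 × 780 = 12480
    O-H: 20 × 455 = 9100
    Σ(formed) = 21580 kJ
  ΔH_B = 16467 − 21580 = −5113 kJ
ΔH_A − ΔH_B = +4506 kJ, so reaction B has the more negative ΔH; |ΔH_A − ΔH_B| = 4506 kJ.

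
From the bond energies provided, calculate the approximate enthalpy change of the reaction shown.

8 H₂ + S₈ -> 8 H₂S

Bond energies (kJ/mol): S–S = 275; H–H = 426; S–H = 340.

Bonds broken (reactants):
  H–H: 8 × 426 = 3408
  S–S: 8 × 275 = 2200
  Σ(broken) = 5608 kJ
Bonds formed (products):
  S–H: 16 × 340 = 5440
  Σ(formed) = 5440 kJ
ΔH = Σ(broken) − Σ(formed) = 5608 − 5440 = +168 kJ

ΔH ≈ +168 kJ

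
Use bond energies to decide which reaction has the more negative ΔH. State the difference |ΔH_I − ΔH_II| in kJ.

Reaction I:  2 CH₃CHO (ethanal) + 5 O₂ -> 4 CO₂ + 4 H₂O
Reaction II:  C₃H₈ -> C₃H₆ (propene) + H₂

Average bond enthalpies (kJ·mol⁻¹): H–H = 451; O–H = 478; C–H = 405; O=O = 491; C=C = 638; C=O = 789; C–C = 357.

Reaction I, by 2227 kJ

Reaction I:
  Bonds broken (reactants):
    C–C: 2 × 357 = 714
    C–H: 8 × 405 = 3240
    C=O: 2 × 789 = 1578
    O=O: 5 × 491 = 2455
    Σ(broken) = 7987 kJ
  Bonds formed (products):
    C=O: 8 × 789 = 6312
    O–H: 8 × 478 = 3824
    Σ(formed) = 10136 kJ
  ΔH_I = 7987 − 10136 = −2149 kJ
Reaction II:
  Bonds broken (reactants):
    C–C: 2 × 357 = 714
    C–H: 8 × 405 = 3240
    Σ(broken) = 3954 kJ
  Bonds formed (products):
    C–C: 1 × 357 = 357
    C–H: 6 × 405 = 2430
    C=C: 1 × 638 = 638
    H–H: 1 × 451 = 451
    Σ(formed) = 3876 kJ
  ΔH_II = 3954 − 3876 = +78 kJ
ΔH_I − ΔH_II = −2227 kJ, so reaction I has the more negative ΔH; |ΔH_I − ΔH_II| = 2227 kJ.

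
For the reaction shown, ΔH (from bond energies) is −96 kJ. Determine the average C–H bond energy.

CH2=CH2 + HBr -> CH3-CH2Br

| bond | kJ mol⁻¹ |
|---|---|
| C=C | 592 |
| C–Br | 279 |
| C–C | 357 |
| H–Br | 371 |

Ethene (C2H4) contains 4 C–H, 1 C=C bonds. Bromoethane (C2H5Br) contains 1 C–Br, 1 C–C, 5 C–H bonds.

D(C–H) ≈ 423 kJ/mol

Let D be the C–H bond energy.
Σ(broken) = 4×D + 1×592 + 1×371 = 963 + 4D
Σ(formed) = 1×279 + 1×357 + 5×D = 636 + 5D
ΔH = Σ(broken) − Σ(formed) = (963 + 4D) − (636 + 5D) = +327 − D
Setting this equal to −96 kJ gives D = 423 kJ/mol.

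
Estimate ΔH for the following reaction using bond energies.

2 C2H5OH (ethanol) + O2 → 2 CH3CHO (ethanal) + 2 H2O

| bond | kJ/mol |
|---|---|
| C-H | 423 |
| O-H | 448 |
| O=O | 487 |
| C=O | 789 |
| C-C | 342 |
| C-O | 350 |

Bonds broken (reactants):
  C-C: 2 × 342 = 684
  C-H: 10 × 423 = 4230
  C-O: 2 × 350 = 700
  O-H: 2 × 448 = 896
  O=O: 1 × 487 = 487
  Σ(broken) = 6997 kJ
Bonds formed (products):
  C-C: 2 × 342 = 684
  C-H: 8 × 423 = 3384
  C=O: 2 × 789 = 1578
  O-H: 4 × 448 = 1792
  Σ(formed) = 7438 kJ
ΔH = Σ(broken) − Σ(formed) = 6997 − 7438 = −441 kJ

ΔH ≈ −441 kJ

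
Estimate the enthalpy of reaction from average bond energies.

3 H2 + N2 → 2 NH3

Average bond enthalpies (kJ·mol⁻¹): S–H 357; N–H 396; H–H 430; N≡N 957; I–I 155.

Bonds broken (reactants):
  H–H: 3 × 430 = 1290
  N≡N: 1 × 957 = 957
  Σ(broken) = 2247 kJ
Bonds formed (products):
  N–H: 6 × 396 = 2376
  Σ(formed) = 2376 kJ
ΔH = Σ(broken) − Σ(formed) = 2247 − 2376 = −129 kJ

ΔH ≈ −129 kJ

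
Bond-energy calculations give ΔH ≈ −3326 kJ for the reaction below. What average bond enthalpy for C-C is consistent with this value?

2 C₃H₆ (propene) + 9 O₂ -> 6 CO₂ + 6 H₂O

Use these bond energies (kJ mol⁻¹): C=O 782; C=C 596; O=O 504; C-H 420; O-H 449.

D(C-C) ≈ 339 kJ/mol

Let D be the C-C bond energy.
Σ(broken) = 2×D + 12×420 + 2×596 + 9×504 = 10768 + 2D
Σ(formed) = 12×782 + 12×449 = 14772
ΔH = Σ(broken) − Σ(formed) = (10768 + 2D) − (14772) = −4004 + 2D
Setting this equal to −3326 kJ gives 2D = 678, so D = 339 kJ/mol.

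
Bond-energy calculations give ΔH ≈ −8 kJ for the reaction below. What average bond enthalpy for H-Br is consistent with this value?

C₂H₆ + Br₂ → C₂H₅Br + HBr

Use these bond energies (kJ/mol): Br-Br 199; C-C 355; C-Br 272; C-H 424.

D(H-Br) ≈ 359 kJ/mol

Let D be the H-Br bond energy.
Σ(broken) = 1×199 + 1×355 + 6×424 = 3098
Σ(formed) = 1×272 + 1×355 + 5×424 + 1×D = 2747 + D
ΔH = Σ(broken) − Σ(formed) = (3098) − (2747 + D) = +351 − D
Setting this equal to −8 kJ gives D = 359 kJ/mol.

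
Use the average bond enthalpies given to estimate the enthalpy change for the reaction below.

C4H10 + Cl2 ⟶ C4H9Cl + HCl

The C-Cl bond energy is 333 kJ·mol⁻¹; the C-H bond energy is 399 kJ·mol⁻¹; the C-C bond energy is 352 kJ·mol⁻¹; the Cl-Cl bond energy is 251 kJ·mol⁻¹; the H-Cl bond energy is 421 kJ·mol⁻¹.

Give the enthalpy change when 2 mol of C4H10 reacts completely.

ΔH = −208 kJ

Bonds broken (reactants):
  C-C: 3 × 352 = 1056
  C-H: 10 × 399 = 3990
  Cl-Cl: 1 × 251 = 251
  Σ(broken) = 5297 kJ
Bonds formed (products):
  C-C: 3 × 352 = 1056
  C-Cl: 1 × 333 = 333
  C-H: 9 × 399 = 3591
  H-Cl: 1 × 421 = 421
  Σ(formed) = 5401 kJ
ΔH = Σ(broken) − Σ(formed) = 5297 − 5401 = −104 kJ
For 2× the reaction as written: 2 × (−104) = −208 kJ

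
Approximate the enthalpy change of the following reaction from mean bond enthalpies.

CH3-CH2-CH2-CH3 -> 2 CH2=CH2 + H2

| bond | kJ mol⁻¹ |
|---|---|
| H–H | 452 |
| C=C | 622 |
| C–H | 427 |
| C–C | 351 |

Bonds broken (reactants):
  C–C: 3 × 351 = 1053
  C–H: 10 × 427 = 4270
  Σ(broken) = 5323 kJ
Bonds formed (products):
  C–H: 8 × 427 = 3416
  C=C: 2 × 622 = 1244
  H–H: 1 × 452 = 452
  Σ(formed) = 5112 kJ
ΔH = Σ(broken) − Σ(formed) = 5323 − 5112 = +211 kJ

ΔH ≈ +211 kJ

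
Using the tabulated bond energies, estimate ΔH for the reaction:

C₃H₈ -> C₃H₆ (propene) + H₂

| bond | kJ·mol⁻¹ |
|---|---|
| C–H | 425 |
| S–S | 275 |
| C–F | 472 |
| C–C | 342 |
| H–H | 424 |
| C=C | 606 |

Bonds broken (reactants):
  C–C: 2 × 342 = 684
  C–H: 8 × 425 = 3400
  Σ(broken) = 4084 kJ
Bonds formed (products):
  C–C: 1 × 342 = 342
  C–H: 6 × 425 = 2550
  C=C: 1 × 606 = 606
  H–H: 1 × 424 = 424
  Σ(formed) = 3922 kJ
ΔH = Σ(broken) − Σ(formed) = 4084 − 3922 = +162 kJ

ΔH ≈ +162 kJ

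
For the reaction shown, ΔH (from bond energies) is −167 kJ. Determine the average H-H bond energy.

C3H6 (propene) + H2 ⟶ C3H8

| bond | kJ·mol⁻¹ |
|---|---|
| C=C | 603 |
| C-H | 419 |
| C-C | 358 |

Let D be the H-H bond energy.
Σ(broken) = 1×358 + 6×419 + 1×603 + 1×D = 3475 + D
Σ(formed) = 2×358 + 8×419 = 4068
ΔH = Σ(broken) − Σ(formed) = (3475 + D) − (4068) = −593 + D
Setting this equal to −167 kJ gives D = 426 kJ/mol.

D(H-H) ≈ 426 kJ/mol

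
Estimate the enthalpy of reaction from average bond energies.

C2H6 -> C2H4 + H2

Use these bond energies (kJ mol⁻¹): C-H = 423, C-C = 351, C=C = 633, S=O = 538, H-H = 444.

Bonds broken (reactants):
  C-C: 1 × 351 = 351
  C-H: 6 × 423 = 2538
  Σ(broken) = 2889 kJ
Bonds formed (products):
  C-H: 4 × 423 = 1692
  C=C: 1 × 633 = 633
  H-H: 1 × 444 = 444
  Σ(formed) = 2769 kJ
ΔH = Σ(broken) − Σ(formed) = 2889 − 2769 = +120 kJ

ΔH ≈ +120 kJ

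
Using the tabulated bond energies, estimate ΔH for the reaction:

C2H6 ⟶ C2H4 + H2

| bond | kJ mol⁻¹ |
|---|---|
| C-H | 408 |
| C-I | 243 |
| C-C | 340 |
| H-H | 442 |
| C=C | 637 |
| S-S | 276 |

ΔH ≈ +77 kJ

Bonds broken (reactants):
  C-C: 1 × 340 = 340
  C-H: 6 × 408 = 2448
  Σ(broken) = 2788 kJ
Bonds formed (products):
  C-H: 4 × 408 = 1632
  C=C: 1 × 637 = 637
  H-H: 1 × 442 = 442
  Σ(formed) = 2711 kJ
ΔH = Σ(broken) − Σ(formed) = 2788 − 2711 = +77 kJ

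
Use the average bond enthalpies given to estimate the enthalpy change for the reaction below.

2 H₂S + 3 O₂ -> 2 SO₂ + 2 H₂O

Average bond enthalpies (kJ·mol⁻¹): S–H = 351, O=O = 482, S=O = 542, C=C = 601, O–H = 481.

ΔH ≈ −1242 kJ

Bonds broken (reactants):
  O=O: 3 × 482 = 1446
  S–H: 4 × 351 = 1404
  Σ(broken) = 2850 kJ
Bonds formed (products):
  O–H: 4 × 481 = 1924
  S=O: 4 × 542 = 2168
  Σ(formed) = 4092 kJ
ΔH = Σ(broken) − Σ(formed) = 2850 − 4092 = −1242 kJ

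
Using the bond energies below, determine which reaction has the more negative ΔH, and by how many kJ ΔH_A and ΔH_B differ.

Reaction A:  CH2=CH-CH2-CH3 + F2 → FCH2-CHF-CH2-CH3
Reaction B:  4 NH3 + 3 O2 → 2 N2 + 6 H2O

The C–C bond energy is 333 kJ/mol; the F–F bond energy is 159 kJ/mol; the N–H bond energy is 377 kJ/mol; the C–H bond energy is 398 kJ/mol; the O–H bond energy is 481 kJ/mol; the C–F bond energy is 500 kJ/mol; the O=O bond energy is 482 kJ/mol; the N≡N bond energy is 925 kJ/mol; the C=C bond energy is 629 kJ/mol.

Reaction B, by 1107 kJ

Reaction A:
  Bonds broken (reactants):
    C–C: 2 × 333 = 666
    C–H: 8 × 398 = 3184
    C=C: 1 × 629 = 629
    F–F: 1 × 159 = 159
    Σ(broken) = 4638 kJ
  Bonds formed (products):
    C–C: 3 × 333 = 999
    C–F: 2 × 500 = 1000
    C–H: 8 × 398 = 3184
    Σ(formed) = 5183 kJ
  ΔH_A = 4638 − 5183 = −545 kJ
Reaction B:
  Bonds broken (reactants):
    N–H: 12 × 377 = 4524
    O=O: 3 × 482 = 1446
    Σ(broken) = 5970 kJ
  Bonds formed (products):
    N≡N: 2 × 925 = 1850
    O–H: 12 × 481 = 5772
    Σ(formed) = 7622 kJ
  ΔH_B = 5970 − 7622 = −1652 kJ
ΔH_A − ΔH_B = +1107 kJ, so reaction B has the more negative ΔH; |ΔH_A − ΔH_B| = 1107 kJ.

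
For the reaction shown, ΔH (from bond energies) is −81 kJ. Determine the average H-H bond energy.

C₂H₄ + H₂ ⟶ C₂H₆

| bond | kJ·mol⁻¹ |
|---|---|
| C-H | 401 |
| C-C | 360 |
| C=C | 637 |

Let D be the H-H bond energy.
Σ(broken) = 4×401 + 1×637 + 1×D = 2241 + D
Σ(formed) = 1×360 + 6×401 = 2766
ΔH = Σ(broken) − Σ(formed) = (2241 + D) − (2766) = −525 + D
Setting this equal to −81 kJ gives D = 444 kJ/mol.

D(H-H) ≈ 444 kJ/mol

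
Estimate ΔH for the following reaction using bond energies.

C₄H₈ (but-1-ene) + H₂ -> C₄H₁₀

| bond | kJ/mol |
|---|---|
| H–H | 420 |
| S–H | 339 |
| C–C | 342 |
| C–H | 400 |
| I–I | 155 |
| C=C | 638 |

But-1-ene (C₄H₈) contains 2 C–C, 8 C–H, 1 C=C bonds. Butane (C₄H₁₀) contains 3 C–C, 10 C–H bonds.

Bonds broken (reactants):
  C–C: 2 × 342 = 684
  C–H: 8 × 400 = 3200
  C=C: 1 × 638 = 638
  H–H: 1 × 420 = 420
  Σ(broken) = 4942 kJ
Bonds formed (products):
  C–C: 3 × 342 = 1026
  C–H: 10 × 400 = 4000
  Σ(formed) = 5026 kJ
ΔH = Σ(broken) − Σ(formed) = 4942 − 5026 = −84 kJ

ΔH ≈ −84 kJ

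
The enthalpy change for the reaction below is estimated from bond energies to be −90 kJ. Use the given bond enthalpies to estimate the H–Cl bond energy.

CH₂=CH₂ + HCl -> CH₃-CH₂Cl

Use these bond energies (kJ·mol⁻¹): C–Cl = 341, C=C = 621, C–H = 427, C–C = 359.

Let D be the H–Cl bond energy.
Σ(broken) = 4×427 + 1×621 + 1×D = 2329 + D
Σ(formed) = 1×359 + 1×341 + 5×427 = 2835
ΔH = Σ(broken) − Σ(formed) = (2329 + D) − (2835) = −506 + D
Setting this equal to −90 kJ gives D = 416 kJ/mol.

D(H–Cl) ≈ 416 kJ/mol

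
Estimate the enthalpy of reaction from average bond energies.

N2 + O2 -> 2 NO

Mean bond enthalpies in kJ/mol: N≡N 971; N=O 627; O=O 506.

ΔH ≈ +223 kJ

Bonds broken (reactants):
  N≡N: 1 × 971 = 971
  O=O: 1 × 506 = 506
  Σ(broken) = 1477 kJ
Bonds formed (products):
  N=O: 2 × 627 = 1254
  Σ(formed) = 1254 kJ
ΔH = Σ(broken) − Σ(formed) = 1477 − 1254 = +223 kJ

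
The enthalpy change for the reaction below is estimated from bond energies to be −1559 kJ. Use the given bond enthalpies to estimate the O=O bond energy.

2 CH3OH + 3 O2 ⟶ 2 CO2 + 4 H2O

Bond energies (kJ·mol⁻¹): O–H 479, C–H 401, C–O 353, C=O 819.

D(O=O) ≈ 493 kJ/mol

Let D be the O=O bond energy.
Σ(broken) = 6×401 + 2×353 + 2×479 + 3×D = 4070 + 3D
Σ(formed) = 4×819 + 8×479 = 7108
ΔH = Σ(broken) − Σ(formed) = (4070 + 3D) − (7108) = −3038 + 3D
Setting this equal to −1559 kJ gives 3D = 1479, so D = 493 kJ/mol.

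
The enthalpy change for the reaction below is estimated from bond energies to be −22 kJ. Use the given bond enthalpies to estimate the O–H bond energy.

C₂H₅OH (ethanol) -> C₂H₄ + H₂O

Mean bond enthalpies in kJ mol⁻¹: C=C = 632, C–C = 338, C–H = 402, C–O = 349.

D(O–H) ≈ 479 kJ/mol

Let D be the O–H bond energy.
Σ(broken) = 1×338 + 5×402 + 1×349 + 1×D = 2697 + D
Σ(formed) = 4×402 + 1×632 + 2×D = 2240 + 2D
ΔH = Σ(broken) − Σ(formed) = (2697 + D) − (2240 + 2D) = +457 − D
Setting this equal to −22 kJ gives D = 479 kJ/mol.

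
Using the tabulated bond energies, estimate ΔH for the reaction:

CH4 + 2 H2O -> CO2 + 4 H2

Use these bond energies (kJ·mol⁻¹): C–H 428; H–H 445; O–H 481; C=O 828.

Bonds broken (reactants):
  C–H: 4 × 428 = 1712
  O–H: 4 × 481 = 1924
  Σ(broken) = 3636 kJ
Bonds formed (products):
  C=O: 2 × 828 = 1656
  H–H: 4 × 445 = 1780
  Σ(formed) = 3436 kJ
ΔH = Σ(broken) − Σ(formed) = 3636 − 3436 = +200 kJ

ΔH ≈ +200 kJ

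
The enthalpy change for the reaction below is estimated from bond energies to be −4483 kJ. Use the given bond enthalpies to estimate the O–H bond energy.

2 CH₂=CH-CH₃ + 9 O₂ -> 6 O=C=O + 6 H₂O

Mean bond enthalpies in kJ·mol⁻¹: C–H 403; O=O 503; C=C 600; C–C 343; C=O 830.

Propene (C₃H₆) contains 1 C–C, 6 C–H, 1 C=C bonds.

Let D be the O–H bond energy.
Σ(broken) = 2×343 + 12×403 + 2×600 + 9×503 = 11249
Σ(formed) = 12×830 + 12×D = 9960 + 12D
ΔH = Σ(broken) − Σ(formed) = (11249) − (9960 + 12D) = +1289 − 12D
Setting this equal to −4483 kJ gives 12D = 5772, so D = 481 kJ/mol.

D(O–H) ≈ 481 kJ/mol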